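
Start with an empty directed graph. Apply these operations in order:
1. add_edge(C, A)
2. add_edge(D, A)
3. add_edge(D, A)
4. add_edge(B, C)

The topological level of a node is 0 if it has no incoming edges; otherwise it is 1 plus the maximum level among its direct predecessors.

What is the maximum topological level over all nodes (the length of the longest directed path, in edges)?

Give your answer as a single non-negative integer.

Answer: 2

Derivation:
Op 1: add_edge(C, A). Edges now: 1
Op 2: add_edge(D, A). Edges now: 2
Op 3: add_edge(D, A) (duplicate, no change). Edges now: 2
Op 4: add_edge(B, C). Edges now: 3
Compute levels (Kahn BFS):
  sources (in-degree 0): B, D
  process B: level=0
    B->C: in-degree(C)=0, level(C)=1, enqueue
  process D: level=0
    D->A: in-degree(A)=1, level(A)>=1
  process C: level=1
    C->A: in-degree(A)=0, level(A)=2, enqueue
  process A: level=2
All levels: A:2, B:0, C:1, D:0
max level = 2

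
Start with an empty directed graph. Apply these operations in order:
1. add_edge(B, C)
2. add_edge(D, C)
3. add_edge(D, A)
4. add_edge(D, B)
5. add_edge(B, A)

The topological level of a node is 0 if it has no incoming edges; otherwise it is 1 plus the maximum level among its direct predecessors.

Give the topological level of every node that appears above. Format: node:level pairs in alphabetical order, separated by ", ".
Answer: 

Op 1: add_edge(B, C). Edges now: 1
Op 2: add_edge(D, C). Edges now: 2
Op 3: add_edge(D, A). Edges now: 3
Op 4: add_edge(D, B). Edges now: 4
Op 5: add_edge(B, A). Edges now: 5
Compute levels (Kahn BFS):
  sources (in-degree 0): D
  process D: level=0
    D->A: in-degree(A)=1, level(A)>=1
    D->B: in-degree(B)=0, level(B)=1, enqueue
    D->C: in-degree(C)=1, level(C)>=1
  process B: level=1
    B->A: in-degree(A)=0, level(A)=2, enqueue
    B->C: in-degree(C)=0, level(C)=2, enqueue
  process A: level=2
  process C: level=2
All levels: A:2, B:1, C:2, D:0

Answer: A:2, B:1, C:2, D:0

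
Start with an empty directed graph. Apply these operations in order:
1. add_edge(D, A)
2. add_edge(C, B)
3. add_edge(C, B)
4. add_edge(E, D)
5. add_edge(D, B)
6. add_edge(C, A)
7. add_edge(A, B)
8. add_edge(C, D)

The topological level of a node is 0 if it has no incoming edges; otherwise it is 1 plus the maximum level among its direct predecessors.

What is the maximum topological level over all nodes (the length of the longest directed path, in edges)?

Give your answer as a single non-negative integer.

Op 1: add_edge(D, A). Edges now: 1
Op 2: add_edge(C, B). Edges now: 2
Op 3: add_edge(C, B) (duplicate, no change). Edges now: 2
Op 4: add_edge(E, D). Edges now: 3
Op 5: add_edge(D, B). Edges now: 4
Op 6: add_edge(C, A). Edges now: 5
Op 7: add_edge(A, B). Edges now: 6
Op 8: add_edge(C, D). Edges now: 7
Compute levels (Kahn BFS):
  sources (in-degree 0): C, E
  process C: level=0
    C->A: in-degree(A)=1, level(A)>=1
    C->B: in-degree(B)=2, level(B)>=1
    C->D: in-degree(D)=1, level(D)>=1
  process E: level=0
    E->D: in-degree(D)=0, level(D)=1, enqueue
  process D: level=1
    D->A: in-degree(A)=0, level(A)=2, enqueue
    D->B: in-degree(B)=1, level(B)>=2
  process A: level=2
    A->B: in-degree(B)=0, level(B)=3, enqueue
  process B: level=3
All levels: A:2, B:3, C:0, D:1, E:0
max level = 3

Answer: 3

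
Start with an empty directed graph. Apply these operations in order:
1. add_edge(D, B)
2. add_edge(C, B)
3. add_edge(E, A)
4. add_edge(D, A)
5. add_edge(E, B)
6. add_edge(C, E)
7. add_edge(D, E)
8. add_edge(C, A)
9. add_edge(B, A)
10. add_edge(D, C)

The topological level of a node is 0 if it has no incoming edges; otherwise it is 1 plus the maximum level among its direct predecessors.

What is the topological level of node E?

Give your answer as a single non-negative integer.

Op 1: add_edge(D, B). Edges now: 1
Op 2: add_edge(C, B). Edges now: 2
Op 3: add_edge(E, A). Edges now: 3
Op 4: add_edge(D, A). Edges now: 4
Op 5: add_edge(E, B). Edges now: 5
Op 6: add_edge(C, E). Edges now: 6
Op 7: add_edge(D, E). Edges now: 7
Op 8: add_edge(C, A). Edges now: 8
Op 9: add_edge(B, A). Edges now: 9
Op 10: add_edge(D, C). Edges now: 10
Compute levels (Kahn BFS):
  sources (in-degree 0): D
  process D: level=0
    D->A: in-degree(A)=3, level(A)>=1
    D->B: in-degree(B)=2, level(B)>=1
    D->C: in-degree(C)=0, level(C)=1, enqueue
    D->E: in-degree(E)=1, level(E)>=1
  process C: level=1
    C->A: in-degree(A)=2, level(A)>=2
    C->B: in-degree(B)=1, level(B)>=2
    C->E: in-degree(E)=0, level(E)=2, enqueue
  process E: level=2
    E->A: in-degree(A)=1, level(A)>=3
    E->B: in-degree(B)=0, level(B)=3, enqueue
  process B: level=3
    B->A: in-degree(A)=0, level(A)=4, enqueue
  process A: level=4
All levels: A:4, B:3, C:1, D:0, E:2
level(E) = 2

Answer: 2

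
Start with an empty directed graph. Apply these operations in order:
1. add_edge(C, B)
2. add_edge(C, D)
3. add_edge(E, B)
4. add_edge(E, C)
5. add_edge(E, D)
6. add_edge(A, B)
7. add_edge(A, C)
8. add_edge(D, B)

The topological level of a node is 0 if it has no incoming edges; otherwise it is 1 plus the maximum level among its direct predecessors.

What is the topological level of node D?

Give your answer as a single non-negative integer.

Op 1: add_edge(C, B). Edges now: 1
Op 2: add_edge(C, D). Edges now: 2
Op 3: add_edge(E, B). Edges now: 3
Op 4: add_edge(E, C). Edges now: 4
Op 5: add_edge(E, D). Edges now: 5
Op 6: add_edge(A, B). Edges now: 6
Op 7: add_edge(A, C). Edges now: 7
Op 8: add_edge(D, B). Edges now: 8
Compute levels (Kahn BFS):
  sources (in-degree 0): A, E
  process A: level=0
    A->B: in-degree(B)=3, level(B)>=1
    A->C: in-degree(C)=1, level(C)>=1
  process E: level=0
    E->B: in-degree(B)=2, level(B)>=1
    E->C: in-degree(C)=0, level(C)=1, enqueue
    E->D: in-degree(D)=1, level(D)>=1
  process C: level=1
    C->B: in-degree(B)=1, level(B)>=2
    C->D: in-degree(D)=0, level(D)=2, enqueue
  process D: level=2
    D->B: in-degree(B)=0, level(B)=3, enqueue
  process B: level=3
All levels: A:0, B:3, C:1, D:2, E:0
level(D) = 2

Answer: 2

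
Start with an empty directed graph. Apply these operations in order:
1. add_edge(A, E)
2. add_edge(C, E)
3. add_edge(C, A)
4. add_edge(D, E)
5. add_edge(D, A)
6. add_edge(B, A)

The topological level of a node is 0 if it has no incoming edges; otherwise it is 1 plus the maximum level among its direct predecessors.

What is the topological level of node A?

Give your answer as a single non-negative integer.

Op 1: add_edge(A, E). Edges now: 1
Op 2: add_edge(C, E). Edges now: 2
Op 3: add_edge(C, A). Edges now: 3
Op 4: add_edge(D, E). Edges now: 4
Op 5: add_edge(D, A). Edges now: 5
Op 6: add_edge(B, A). Edges now: 6
Compute levels (Kahn BFS):
  sources (in-degree 0): B, C, D
  process B: level=0
    B->A: in-degree(A)=2, level(A)>=1
  process C: level=0
    C->A: in-degree(A)=1, level(A)>=1
    C->E: in-degree(E)=2, level(E)>=1
  process D: level=0
    D->A: in-degree(A)=0, level(A)=1, enqueue
    D->E: in-degree(E)=1, level(E)>=1
  process A: level=1
    A->E: in-degree(E)=0, level(E)=2, enqueue
  process E: level=2
All levels: A:1, B:0, C:0, D:0, E:2
level(A) = 1

Answer: 1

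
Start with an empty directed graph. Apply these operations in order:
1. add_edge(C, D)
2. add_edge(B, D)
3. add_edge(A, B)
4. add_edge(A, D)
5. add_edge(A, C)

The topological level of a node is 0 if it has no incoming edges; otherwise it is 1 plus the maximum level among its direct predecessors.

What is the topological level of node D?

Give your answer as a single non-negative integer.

Op 1: add_edge(C, D). Edges now: 1
Op 2: add_edge(B, D). Edges now: 2
Op 3: add_edge(A, B). Edges now: 3
Op 4: add_edge(A, D). Edges now: 4
Op 5: add_edge(A, C). Edges now: 5
Compute levels (Kahn BFS):
  sources (in-degree 0): A
  process A: level=0
    A->B: in-degree(B)=0, level(B)=1, enqueue
    A->C: in-degree(C)=0, level(C)=1, enqueue
    A->D: in-degree(D)=2, level(D)>=1
  process B: level=1
    B->D: in-degree(D)=1, level(D)>=2
  process C: level=1
    C->D: in-degree(D)=0, level(D)=2, enqueue
  process D: level=2
All levels: A:0, B:1, C:1, D:2
level(D) = 2

Answer: 2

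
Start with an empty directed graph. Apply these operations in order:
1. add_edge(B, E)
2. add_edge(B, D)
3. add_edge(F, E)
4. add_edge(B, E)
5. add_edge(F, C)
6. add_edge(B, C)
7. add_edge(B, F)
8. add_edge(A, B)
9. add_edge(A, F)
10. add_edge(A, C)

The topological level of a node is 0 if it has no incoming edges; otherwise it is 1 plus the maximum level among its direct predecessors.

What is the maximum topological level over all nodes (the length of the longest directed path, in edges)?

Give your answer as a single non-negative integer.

Answer: 3

Derivation:
Op 1: add_edge(B, E). Edges now: 1
Op 2: add_edge(B, D). Edges now: 2
Op 3: add_edge(F, E). Edges now: 3
Op 4: add_edge(B, E) (duplicate, no change). Edges now: 3
Op 5: add_edge(F, C). Edges now: 4
Op 6: add_edge(B, C). Edges now: 5
Op 7: add_edge(B, F). Edges now: 6
Op 8: add_edge(A, B). Edges now: 7
Op 9: add_edge(A, F). Edges now: 8
Op 10: add_edge(A, C). Edges now: 9
Compute levels (Kahn BFS):
  sources (in-degree 0): A
  process A: level=0
    A->B: in-degree(B)=0, level(B)=1, enqueue
    A->C: in-degree(C)=2, level(C)>=1
    A->F: in-degree(F)=1, level(F)>=1
  process B: level=1
    B->C: in-degree(C)=1, level(C)>=2
    B->D: in-degree(D)=0, level(D)=2, enqueue
    B->E: in-degree(E)=1, level(E)>=2
    B->F: in-degree(F)=0, level(F)=2, enqueue
  process D: level=2
  process F: level=2
    F->C: in-degree(C)=0, level(C)=3, enqueue
    F->E: in-degree(E)=0, level(E)=3, enqueue
  process C: level=3
  process E: level=3
All levels: A:0, B:1, C:3, D:2, E:3, F:2
max level = 3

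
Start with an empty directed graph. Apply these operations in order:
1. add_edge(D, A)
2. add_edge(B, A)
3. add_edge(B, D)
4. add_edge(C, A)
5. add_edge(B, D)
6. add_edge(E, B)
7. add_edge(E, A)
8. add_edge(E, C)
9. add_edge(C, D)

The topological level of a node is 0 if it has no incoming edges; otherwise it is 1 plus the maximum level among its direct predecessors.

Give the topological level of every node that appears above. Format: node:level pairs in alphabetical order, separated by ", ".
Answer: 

Op 1: add_edge(D, A). Edges now: 1
Op 2: add_edge(B, A). Edges now: 2
Op 3: add_edge(B, D). Edges now: 3
Op 4: add_edge(C, A). Edges now: 4
Op 5: add_edge(B, D) (duplicate, no change). Edges now: 4
Op 6: add_edge(E, B). Edges now: 5
Op 7: add_edge(E, A). Edges now: 6
Op 8: add_edge(E, C). Edges now: 7
Op 9: add_edge(C, D). Edges now: 8
Compute levels (Kahn BFS):
  sources (in-degree 0): E
  process E: level=0
    E->A: in-degree(A)=3, level(A)>=1
    E->B: in-degree(B)=0, level(B)=1, enqueue
    E->C: in-degree(C)=0, level(C)=1, enqueue
  process B: level=1
    B->A: in-degree(A)=2, level(A)>=2
    B->D: in-degree(D)=1, level(D)>=2
  process C: level=1
    C->A: in-degree(A)=1, level(A)>=2
    C->D: in-degree(D)=0, level(D)=2, enqueue
  process D: level=2
    D->A: in-degree(A)=0, level(A)=3, enqueue
  process A: level=3
All levels: A:3, B:1, C:1, D:2, E:0

Answer: A:3, B:1, C:1, D:2, E:0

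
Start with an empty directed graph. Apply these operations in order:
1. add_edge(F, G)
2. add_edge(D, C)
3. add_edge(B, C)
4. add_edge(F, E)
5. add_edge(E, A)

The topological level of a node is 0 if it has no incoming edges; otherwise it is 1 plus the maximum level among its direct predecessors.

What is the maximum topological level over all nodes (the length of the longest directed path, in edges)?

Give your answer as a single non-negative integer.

Op 1: add_edge(F, G). Edges now: 1
Op 2: add_edge(D, C). Edges now: 2
Op 3: add_edge(B, C). Edges now: 3
Op 4: add_edge(F, E). Edges now: 4
Op 5: add_edge(E, A). Edges now: 5
Compute levels (Kahn BFS):
  sources (in-degree 0): B, D, F
  process B: level=0
    B->C: in-degree(C)=1, level(C)>=1
  process D: level=0
    D->C: in-degree(C)=0, level(C)=1, enqueue
  process F: level=0
    F->E: in-degree(E)=0, level(E)=1, enqueue
    F->G: in-degree(G)=0, level(G)=1, enqueue
  process C: level=1
  process E: level=1
    E->A: in-degree(A)=0, level(A)=2, enqueue
  process G: level=1
  process A: level=2
All levels: A:2, B:0, C:1, D:0, E:1, F:0, G:1
max level = 2

Answer: 2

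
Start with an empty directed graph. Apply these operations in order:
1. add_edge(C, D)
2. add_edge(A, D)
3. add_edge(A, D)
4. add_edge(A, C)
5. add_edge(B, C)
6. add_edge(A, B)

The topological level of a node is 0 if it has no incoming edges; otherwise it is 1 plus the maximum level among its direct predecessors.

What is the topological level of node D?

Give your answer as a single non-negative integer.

Op 1: add_edge(C, D). Edges now: 1
Op 2: add_edge(A, D). Edges now: 2
Op 3: add_edge(A, D) (duplicate, no change). Edges now: 2
Op 4: add_edge(A, C). Edges now: 3
Op 5: add_edge(B, C). Edges now: 4
Op 6: add_edge(A, B). Edges now: 5
Compute levels (Kahn BFS):
  sources (in-degree 0): A
  process A: level=0
    A->B: in-degree(B)=0, level(B)=1, enqueue
    A->C: in-degree(C)=1, level(C)>=1
    A->D: in-degree(D)=1, level(D)>=1
  process B: level=1
    B->C: in-degree(C)=0, level(C)=2, enqueue
  process C: level=2
    C->D: in-degree(D)=0, level(D)=3, enqueue
  process D: level=3
All levels: A:0, B:1, C:2, D:3
level(D) = 3

Answer: 3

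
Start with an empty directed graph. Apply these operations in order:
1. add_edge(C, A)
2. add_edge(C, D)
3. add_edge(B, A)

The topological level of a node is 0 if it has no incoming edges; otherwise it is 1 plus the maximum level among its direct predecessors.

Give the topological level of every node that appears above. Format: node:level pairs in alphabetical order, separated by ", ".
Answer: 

Op 1: add_edge(C, A). Edges now: 1
Op 2: add_edge(C, D). Edges now: 2
Op 3: add_edge(B, A). Edges now: 3
Compute levels (Kahn BFS):
  sources (in-degree 0): B, C
  process B: level=0
    B->A: in-degree(A)=1, level(A)>=1
  process C: level=0
    C->A: in-degree(A)=0, level(A)=1, enqueue
    C->D: in-degree(D)=0, level(D)=1, enqueue
  process A: level=1
  process D: level=1
All levels: A:1, B:0, C:0, D:1

Answer: A:1, B:0, C:0, D:1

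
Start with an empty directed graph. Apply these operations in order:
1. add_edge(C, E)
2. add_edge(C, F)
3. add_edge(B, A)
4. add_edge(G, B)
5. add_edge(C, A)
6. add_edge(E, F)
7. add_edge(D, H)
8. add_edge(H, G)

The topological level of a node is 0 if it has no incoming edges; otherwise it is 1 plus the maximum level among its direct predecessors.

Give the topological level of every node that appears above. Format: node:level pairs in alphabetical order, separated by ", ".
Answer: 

Op 1: add_edge(C, E). Edges now: 1
Op 2: add_edge(C, F). Edges now: 2
Op 3: add_edge(B, A). Edges now: 3
Op 4: add_edge(G, B). Edges now: 4
Op 5: add_edge(C, A). Edges now: 5
Op 6: add_edge(E, F). Edges now: 6
Op 7: add_edge(D, H). Edges now: 7
Op 8: add_edge(H, G). Edges now: 8
Compute levels (Kahn BFS):
  sources (in-degree 0): C, D
  process C: level=0
    C->A: in-degree(A)=1, level(A)>=1
    C->E: in-degree(E)=0, level(E)=1, enqueue
    C->F: in-degree(F)=1, level(F)>=1
  process D: level=0
    D->H: in-degree(H)=0, level(H)=1, enqueue
  process E: level=1
    E->F: in-degree(F)=0, level(F)=2, enqueue
  process H: level=1
    H->G: in-degree(G)=0, level(G)=2, enqueue
  process F: level=2
  process G: level=2
    G->B: in-degree(B)=0, level(B)=3, enqueue
  process B: level=3
    B->A: in-degree(A)=0, level(A)=4, enqueue
  process A: level=4
All levels: A:4, B:3, C:0, D:0, E:1, F:2, G:2, H:1

Answer: A:4, B:3, C:0, D:0, E:1, F:2, G:2, H:1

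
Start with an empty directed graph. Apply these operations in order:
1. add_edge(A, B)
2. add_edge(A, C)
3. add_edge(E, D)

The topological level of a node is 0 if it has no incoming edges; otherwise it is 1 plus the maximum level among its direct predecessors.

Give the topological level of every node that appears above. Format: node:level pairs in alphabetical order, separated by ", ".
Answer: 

Op 1: add_edge(A, B). Edges now: 1
Op 2: add_edge(A, C). Edges now: 2
Op 3: add_edge(E, D). Edges now: 3
Compute levels (Kahn BFS):
  sources (in-degree 0): A, E
  process A: level=0
    A->B: in-degree(B)=0, level(B)=1, enqueue
    A->C: in-degree(C)=0, level(C)=1, enqueue
  process E: level=0
    E->D: in-degree(D)=0, level(D)=1, enqueue
  process B: level=1
  process C: level=1
  process D: level=1
All levels: A:0, B:1, C:1, D:1, E:0

Answer: A:0, B:1, C:1, D:1, E:0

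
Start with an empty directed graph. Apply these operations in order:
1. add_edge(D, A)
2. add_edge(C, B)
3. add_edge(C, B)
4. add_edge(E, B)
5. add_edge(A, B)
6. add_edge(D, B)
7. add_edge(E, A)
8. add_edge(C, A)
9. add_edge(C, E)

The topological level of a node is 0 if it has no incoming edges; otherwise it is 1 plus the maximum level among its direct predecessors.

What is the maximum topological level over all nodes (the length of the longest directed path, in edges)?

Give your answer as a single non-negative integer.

Answer: 3

Derivation:
Op 1: add_edge(D, A). Edges now: 1
Op 2: add_edge(C, B). Edges now: 2
Op 3: add_edge(C, B) (duplicate, no change). Edges now: 2
Op 4: add_edge(E, B). Edges now: 3
Op 5: add_edge(A, B). Edges now: 4
Op 6: add_edge(D, B). Edges now: 5
Op 7: add_edge(E, A). Edges now: 6
Op 8: add_edge(C, A). Edges now: 7
Op 9: add_edge(C, E). Edges now: 8
Compute levels (Kahn BFS):
  sources (in-degree 0): C, D
  process C: level=0
    C->A: in-degree(A)=2, level(A)>=1
    C->B: in-degree(B)=3, level(B)>=1
    C->E: in-degree(E)=0, level(E)=1, enqueue
  process D: level=0
    D->A: in-degree(A)=1, level(A)>=1
    D->B: in-degree(B)=2, level(B)>=1
  process E: level=1
    E->A: in-degree(A)=0, level(A)=2, enqueue
    E->B: in-degree(B)=1, level(B)>=2
  process A: level=2
    A->B: in-degree(B)=0, level(B)=3, enqueue
  process B: level=3
All levels: A:2, B:3, C:0, D:0, E:1
max level = 3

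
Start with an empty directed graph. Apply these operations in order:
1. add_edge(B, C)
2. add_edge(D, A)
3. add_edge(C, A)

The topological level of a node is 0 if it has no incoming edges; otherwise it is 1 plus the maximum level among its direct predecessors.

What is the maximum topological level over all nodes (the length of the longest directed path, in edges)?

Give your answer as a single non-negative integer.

Answer: 2

Derivation:
Op 1: add_edge(B, C). Edges now: 1
Op 2: add_edge(D, A). Edges now: 2
Op 3: add_edge(C, A). Edges now: 3
Compute levels (Kahn BFS):
  sources (in-degree 0): B, D
  process B: level=0
    B->C: in-degree(C)=0, level(C)=1, enqueue
  process D: level=0
    D->A: in-degree(A)=1, level(A)>=1
  process C: level=1
    C->A: in-degree(A)=0, level(A)=2, enqueue
  process A: level=2
All levels: A:2, B:0, C:1, D:0
max level = 2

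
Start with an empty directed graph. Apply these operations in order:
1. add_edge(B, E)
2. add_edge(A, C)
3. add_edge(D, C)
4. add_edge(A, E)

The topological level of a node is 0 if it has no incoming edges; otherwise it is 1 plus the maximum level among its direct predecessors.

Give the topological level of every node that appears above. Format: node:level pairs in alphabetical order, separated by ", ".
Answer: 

Op 1: add_edge(B, E). Edges now: 1
Op 2: add_edge(A, C). Edges now: 2
Op 3: add_edge(D, C). Edges now: 3
Op 4: add_edge(A, E). Edges now: 4
Compute levels (Kahn BFS):
  sources (in-degree 0): A, B, D
  process A: level=0
    A->C: in-degree(C)=1, level(C)>=1
    A->E: in-degree(E)=1, level(E)>=1
  process B: level=0
    B->E: in-degree(E)=0, level(E)=1, enqueue
  process D: level=0
    D->C: in-degree(C)=0, level(C)=1, enqueue
  process E: level=1
  process C: level=1
All levels: A:0, B:0, C:1, D:0, E:1

Answer: A:0, B:0, C:1, D:0, E:1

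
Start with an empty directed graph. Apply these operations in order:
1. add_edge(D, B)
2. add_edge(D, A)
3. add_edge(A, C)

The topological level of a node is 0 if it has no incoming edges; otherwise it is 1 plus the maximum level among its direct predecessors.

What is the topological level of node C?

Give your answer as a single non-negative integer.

Op 1: add_edge(D, B). Edges now: 1
Op 2: add_edge(D, A). Edges now: 2
Op 3: add_edge(A, C). Edges now: 3
Compute levels (Kahn BFS):
  sources (in-degree 0): D
  process D: level=0
    D->A: in-degree(A)=0, level(A)=1, enqueue
    D->B: in-degree(B)=0, level(B)=1, enqueue
  process A: level=1
    A->C: in-degree(C)=0, level(C)=2, enqueue
  process B: level=1
  process C: level=2
All levels: A:1, B:1, C:2, D:0
level(C) = 2

Answer: 2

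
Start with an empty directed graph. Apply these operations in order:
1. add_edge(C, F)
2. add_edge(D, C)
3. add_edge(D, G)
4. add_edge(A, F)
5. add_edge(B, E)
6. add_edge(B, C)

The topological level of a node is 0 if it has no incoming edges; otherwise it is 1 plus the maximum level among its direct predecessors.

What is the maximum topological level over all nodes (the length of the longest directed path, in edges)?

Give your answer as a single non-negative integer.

Answer: 2

Derivation:
Op 1: add_edge(C, F). Edges now: 1
Op 2: add_edge(D, C). Edges now: 2
Op 3: add_edge(D, G). Edges now: 3
Op 4: add_edge(A, F). Edges now: 4
Op 5: add_edge(B, E). Edges now: 5
Op 6: add_edge(B, C). Edges now: 6
Compute levels (Kahn BFS):
  sources (in-degree 0): A, B, D
  process A: level=0
    A->F: in-degree(F)=1, level(F)>=1
  process B: level=0
    B->C: in-degree(C)=1, level(C)>=1
    B->E: in-degree(E)=0, level(E)=1, enqueue
  process D: level=0
    D->C: in-degree(C)=0, level(C)=1, enqueue
    D->G: in-degree(G)=0, level(G)=1, enqueue
  process E: level=1
  process C: level=1
    C->F: in-degree(F)=0, level(F)=2, enqueue
  process G: level=1
  process F: level=2
All levels: A:0, B:0, C:1, D:0, E:1, F:2, G:1
max level = 2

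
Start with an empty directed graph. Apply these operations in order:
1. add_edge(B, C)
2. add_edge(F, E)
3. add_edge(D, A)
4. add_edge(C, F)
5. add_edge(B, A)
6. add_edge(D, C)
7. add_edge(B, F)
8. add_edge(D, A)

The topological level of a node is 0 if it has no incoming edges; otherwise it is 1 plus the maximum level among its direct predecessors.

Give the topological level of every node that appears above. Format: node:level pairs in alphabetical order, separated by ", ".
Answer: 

Op 1: add_edge(B, C). Edges now: 1
Op 2: add_edge(F, E). Edges now: 2
Op 3: add_edge(D, A). Edges now: 3
Op 4: add_edge(C, F). Edges now: 4
Op 5: add_edge(B, A). Edges now: 5
Op 6: add_edge(D, C). Edges now: 6
Op 7: add_edge(B, F). Edges now: 7
Op 8: add_edge(D, A) (duplicate, no change). Edges now: 7
Compute levels (Kahn BFS):
  sources (in-degree 0): B, D
  process B: level=0
    B->A: in-degree(A)=1, level(A)>=1
    B->C: in-degree(C)=1, level(C)>=1
    B->F: in-degree(F)=1, level(F)>=1
  process D: level=0
    D->A: in-degree(A)=0, level(A)=1, enqueue
    D->C: in-degree(C)=0, level(C)=1, enqueue
  process A: level=1
  process C: level=1
    C->F: in-degree(F)=0, level(F)=2, enqueue
  process F: level=2
    F->E: in-degree(E)=0, level(E)=3, enqueue
  process E: level=3
All levels: A:1, B:0, C:1, D:0, E:3, F:2

Answer: A:1, B:0, C:1, D:0, E:3, F:2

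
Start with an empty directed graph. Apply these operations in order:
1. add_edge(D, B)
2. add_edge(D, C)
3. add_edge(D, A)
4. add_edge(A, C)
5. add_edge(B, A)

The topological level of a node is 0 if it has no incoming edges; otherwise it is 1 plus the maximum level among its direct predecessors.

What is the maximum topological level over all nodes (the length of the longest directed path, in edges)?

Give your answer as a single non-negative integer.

Op 1: add_edge(D, B). Edges now: 1
Op 2: add_edge(D, C). Edges now: 2
Op 3: add_edge(D, A). Edges now: 3
Op 4: add_edge(A, C). Edges now: 4
Op 5: add_edge(B, A). Edges now: 5
Compute levels (Kahn BFS):
  sources (in-degree 0): D
  process D: level=0
    D->A: in-degree(A)=1, level(A)>=1
    D->B: in-degree(B)=0, level(B)=1, enqueue
    D->C: in-degree(C)=1, level(C)>=1
  process B: level=1
    B->A: in-degree(A)=0, level(A)=2, enqueue
  process A: level=2
    A->C: in-degree(C)=0, level(C)=3, enqueue
  process C: level=3
All levels: A:2, B:1, C:3, D:0
max level = 3

Answer: 3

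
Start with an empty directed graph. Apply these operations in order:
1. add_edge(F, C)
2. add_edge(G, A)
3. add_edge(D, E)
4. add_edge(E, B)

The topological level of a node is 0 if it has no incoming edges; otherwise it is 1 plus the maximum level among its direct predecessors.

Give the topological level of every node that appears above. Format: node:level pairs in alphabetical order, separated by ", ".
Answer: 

Answer: A:1, B:2, C:1, D:0, E:1, F:0, G:0

Derivation:
Op 1: add_edge(F, C). Edges now: 1
Op 2: add_edge(G, A). Edges now: 2
Op 3: add_edge(D, E). Edges now: 3
Op 4: add_edge(E, B). Edges now: 4
Compute levels (Kahn BFS):
  sources (in-degree 0): D, F, G
  process D: level=0
    D->E: in-degree(E)=0, level(E)=1, enqueue
  process F: level=0
    F->C: in-degree(C)=0, level(C)=1, enqueue
  process G: level=0
    G->A: in-degree(A)=0, level(A)=1, enqueue
  process E: level=1
    E->B: in-degree(B)=0, level(B)=2, enqueue
  process C: level=1
  process A: level=1
  process B: level=2
All levels: A:1, B:2, C:1, D:0, E:1, F:0, G:0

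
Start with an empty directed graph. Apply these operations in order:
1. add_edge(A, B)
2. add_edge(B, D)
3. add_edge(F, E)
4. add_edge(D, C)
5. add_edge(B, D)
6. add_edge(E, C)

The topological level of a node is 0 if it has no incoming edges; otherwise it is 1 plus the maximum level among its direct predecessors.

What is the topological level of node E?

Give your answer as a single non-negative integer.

Answer: 1

Derivation:
Op 1: add_edge(A, B). Edges now: 1
Op 2: add_edge(B, D). Edges now: 2
Op 3: add_edge(F, E). Edges now: 3
Op 4: add_edge(D, C). Edges now: 4
Op 5: add_edge(B, D) (duplicate, no change). Edges now: 4
Op 6: add_edge(E, C). Edges now: 5
Compute levels (Kahn BFS):
  sources (in-degree 0): A, F
  process A: level=0
    A->B: in-degree(B)=0, level(B)=1, enqueue
  process F: level=0
    F->E: in-degree(E)=0, level(E)=1, enqueue
  process B: level=1
    B->D: in-degree(D)=0, level(D)=2, enqueue
  process E: level=1
    E->C: in-degree(C)=1, level(C)>=2
  process D: level=2
    D->C: in-degree(C)=0, level(C)=3, enqueue
  process C: level=3
All levels: A:0, B:1, C:3, D:2, E:1, F:0
level(E) = 1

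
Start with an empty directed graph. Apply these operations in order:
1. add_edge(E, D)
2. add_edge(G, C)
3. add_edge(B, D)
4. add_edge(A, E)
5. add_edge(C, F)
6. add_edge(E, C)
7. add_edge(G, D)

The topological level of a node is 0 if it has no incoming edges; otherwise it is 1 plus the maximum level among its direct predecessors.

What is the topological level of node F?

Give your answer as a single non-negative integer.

Op 1: add_edge(E, D). Edges now: 1
Op 2: add_edge(G, C). Edges now: 2
Op 3: add_edge(B, D). Edges now: 3
Op 4: add_edge(A, E). Edges now: 4
Op 5: add_edge(C, F). Edges now: 5
Op 6: add_edge(E, C). Edges now: 6
Op 7: add_edge(G, D). Edges now: 7
Compute levels (Kahn BFS):
  sources (in-degree 0): A, B, G
  process A: level=0
    A->E: in-degree(E)=0, level(E)=1, enqueue
  process B: level=0
    B->D: in-degree(D)=2, level(D)>=1
  process G: level=0
    G->C: in-degree(C)=1, level(C)>=1
    G->D: in-degree(D)=1, level(D)>=1
  process E: level=1
    E->C: in-degree(C)=0, level(C)=2, enqueue
    E->D: in-degree(D)=0, level(D)=2, enqueue
  process C: level=2
    C->F: in-degree(F)=0, level(F)=3, enqueue
  process D: level=2
  process F: level=3
All levels: A:0, B:0, C:2, D:2, E:1, F:3, G:0
level(F) = 3

Answer: 3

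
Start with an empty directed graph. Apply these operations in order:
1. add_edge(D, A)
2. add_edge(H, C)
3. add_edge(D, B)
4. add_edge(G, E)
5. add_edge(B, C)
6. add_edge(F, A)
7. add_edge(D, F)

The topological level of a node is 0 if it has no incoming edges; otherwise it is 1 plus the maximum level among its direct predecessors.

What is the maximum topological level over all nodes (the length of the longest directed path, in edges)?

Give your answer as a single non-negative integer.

Op 1: add_edge(D, A). Edges now: 1
Op 2: add_edge(H, C). Edges now: 2
Op 3: add_edge(D, B). Edges now: 3
Op 4: add_edge(G, E). Edges now: 4
Op 5: add_edge(B, C). Edges now: 5
Op 6: add_edge(F, A). Edges now: 6
Op 7: add_edge(D, F). Edges now: 7
Compute levels (Kahn BFS):
  sources (in-degree 0): D, G, H
  process D: level=0
    D->A: in-degree(A)=1, level(A)>=1
    D->B: in-degree(B)=0, level(B)=1, enqueue
    D->F: in-degree(F)=0, level(F)=1, enqueue
  process G: level=0
    G->E: in-degree(E)=0, level(E)=1, enqueue
  process H: level=0
    H->C: in-degree(C)=1, level(C)>=1
  process B: level=1
    B->C: in-degree(C)=0, level(C)=2, enqueue
  process F: level=1
    F->A: in-degree(A)=0, level(A)=2, enqueue
  process E: level=1
  process C: level=2
  process A: level=2
All levels: A:2, B:1, C:2, D:0, E:1, F:1, G:0, H:0
max level = 2

Answer: 2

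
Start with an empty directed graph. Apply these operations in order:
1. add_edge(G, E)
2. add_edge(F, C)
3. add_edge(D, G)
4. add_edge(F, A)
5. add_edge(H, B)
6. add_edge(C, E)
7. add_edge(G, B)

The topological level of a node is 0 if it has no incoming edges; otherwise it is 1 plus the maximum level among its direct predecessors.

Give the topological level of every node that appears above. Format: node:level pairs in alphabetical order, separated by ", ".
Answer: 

Answer: A:1, B:2, C:1, D:0, E:2, F:0, G:1, H:0

Derivation:
Op 1: add_edge(G, E). Edges now: 1
Op 2: add_edge(F, C). Edges now: 2
Op 3: add_edge(D, G). Edges now: 3
Op 4: add_edge(F, A). Edges now: 4
Op 5: add_edge(H, B). Edges now: 5
Op 6: add_edge(C, E). Edges now: 6
Op 7: add_edge(G, B). Edges now: 7
Compute levels (Kahn BFS):
  sources (in-degree 0): D, F, H
  process D: level=0
    D->G: in-degree(G)=0, level(G)=1, enqueue
  process F: level=0
    F->A: in-degree(A)=0, level(A)=1, enqueue
    F->C: in-degree(C)=0, level(C)=1, enqueue
  process H: level=0
    H->B: in-degree(B)=1, level(B)>=1
  process G: level=1
    G->B: in-degree(B)=0, level(B)=2, enqueue
    G->E: in-degree(E)=1, level(E)>=2
  process A: level=1
  process C: level=1
    C->E: in-degree(E)=0, level(E)=2, enqueue
  process B: level=2
  process E: level=2
All levels: A:1, B:2, C:1, D:0, E:2, F:0, G:1, H:0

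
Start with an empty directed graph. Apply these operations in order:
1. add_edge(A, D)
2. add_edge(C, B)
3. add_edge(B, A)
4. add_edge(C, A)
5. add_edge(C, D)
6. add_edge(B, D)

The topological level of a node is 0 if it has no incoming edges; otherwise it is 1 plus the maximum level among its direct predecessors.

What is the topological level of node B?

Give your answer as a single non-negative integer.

Op 1: add_edge(A, D). Edges now: 1
Op 2: add_edge(C, B). Edges now: 2
Op 3: add_edge(B, A). Edges now: 3
Op 4: add_edge(C, A). Edges now: 4
Op 5: add_edge(C, D). Edges now: 5
Op 6: add_edge(B, D). Edges now: 6
Compute levels (Kahn BFS):
  sources (in-degree 0): C
  process C: level=0
    C->A: in-degree(A)=1, level(A)>=1
    C->B: in-degree(B)=0, level(B)=1, enqueue
    C->D: in-degree(D)=2, level(D)>=1
  process B: level=1
    B->A: in-degree(A)=0, level(A)=2, enqueue
    B->D: in-degree(D)=1, level(D)>=2
  process A: level=2
    A->D: in-degree(D)=0, level(D)=3, enqueue
  process D: level=3
All levels: A:2, B:1, C:0, D:3
level(B) = 1

Answer: 1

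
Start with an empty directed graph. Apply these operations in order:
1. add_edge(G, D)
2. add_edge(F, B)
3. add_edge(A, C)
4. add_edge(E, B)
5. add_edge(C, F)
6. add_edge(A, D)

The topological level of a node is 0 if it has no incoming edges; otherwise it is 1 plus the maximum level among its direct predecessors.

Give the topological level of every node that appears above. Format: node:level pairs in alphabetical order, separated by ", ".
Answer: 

Answer: A:0, B:3, C:1, D:1, E:0, F:2, G:0

Derivation:
Op 1: add_edge(G, D). Edges now: 1
Op 2: add_edge(F, B). Edges now: 2
Op 3: add_edge(A, C). Edges now: 3
Op 4: add_edge(E, B). Edges now: 4
Op 5: add_edge(C, F). Edges now: 5
Op 6: add_edge(A, D). Edges now: 6
Compute levels (Kahn BFS):
  sources (in-degree 0): A, E, G
  process A: level=0
    A->C: in-degree(C)=0, level(C)=1, enqueue
    A->D: in-degree(D)=1, level(D)>=1
  process E: level=0
    E->B: in-degree(B)=1, level(B)>=1
  process G: level=0
    G->D: in-degree(D)=0, level(D)=1, enqueue
  process C: level=1
    C->F: in-degree(F)=0, level(F)=2, enqueue
  process D: level=1
  process F: level=2
    F->B: in-degree(B)=0, level(B)=3, enqueue
  process B: level=3
All levels: A:0, B:3, C:1, D:1, E:0, F:2, G:0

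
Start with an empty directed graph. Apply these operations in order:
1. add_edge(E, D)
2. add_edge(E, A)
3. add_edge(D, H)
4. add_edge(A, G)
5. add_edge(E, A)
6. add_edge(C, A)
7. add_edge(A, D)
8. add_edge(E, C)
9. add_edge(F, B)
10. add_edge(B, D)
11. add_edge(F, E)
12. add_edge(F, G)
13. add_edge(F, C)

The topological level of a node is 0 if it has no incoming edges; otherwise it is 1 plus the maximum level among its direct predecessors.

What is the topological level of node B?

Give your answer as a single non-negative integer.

Answer: 1

Derivation:
Op 1: add_edge(E, D). Edges now: 1
Op 2: add_edge(E, A). Edges now: 2
Op 3: add_edge(D, H). Edges now: 3
Op 4: add_edge(A, G). Edges now: 4
Op 5: add_edge(E, A) (duplicate, no change). Edges now: 4
Op 6: add_edge(C, A). Edges now: 5
Op 7: add_edge(A, D). Edges now: 6
Op 8: add_edge(E, C). Edges now: 7
Op 9: add_edge(F, B). Edges now: 8
Op 10: add_edge(B, D). Edges now: 9
Op 11: add_edge(F, E). Edges now: 10
Op 12: add_edge(F, G). Edges now: 11
Op 13: add_edge(F, C). Edges now: 12
Compute levels (Kahn BFS):
  sources (in-degree 0): F
  process F: level=0
    F->B: in-degree(B)=0, level(B)=1, enqueue
    F->C: in-degree(C)=1, level(C)>=1
    F->E: in-degree(E)=0, level(E)=1, enqueue
    F->G: in-degree(G)=1, level(G)>=1
  process B: level=1
    B->D: in-degree(D)=2, level(D)>=2
  process E: level=1
    E->A: in-degree(A)=1, level(A)>=2
    E->C: in-degree(C)=0, level(C)=2, enqueue
    E->D: in-degree(D)=1, level(D)>=2
  process C: level=2
    C->A: in-degree(A)=0, level(A)=3, enqueue
  process A: level=3
    A->D: in-degree(D)=0, level(D)=4, enqueue
    A->G: in-degree(G)=0, level(G)=4, enqueue
  process D: level=4
    D->H: in-degree(H)=0, level(H)=5, enqueue
  process G: level=4
  process H: level=5
All levels: A:3, B:1, C:2, D:4, E:1, F:0, G:4, H:5
level(B) = 1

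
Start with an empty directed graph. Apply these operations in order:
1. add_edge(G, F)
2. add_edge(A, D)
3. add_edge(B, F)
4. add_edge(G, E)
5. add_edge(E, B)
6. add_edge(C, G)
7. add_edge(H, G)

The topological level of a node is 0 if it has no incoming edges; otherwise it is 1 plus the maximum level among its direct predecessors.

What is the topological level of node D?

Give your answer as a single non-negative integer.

Answer: 1

Derivation:
Op 1: add_edge(G, F). Edges now: 1
Op 2: add_edge(A, D). Edges now: 2
Op 3: add_edge(B, F). Edges now: 3
Op 4: add_edge(G, E). Edges now: 4
Op 5: add_edge(E, B). Edges now: 5
Op 6: add_edge(C, G). Edges now: 6
Op 7: add_edge(H, G). Edges now: 7
Compute levels (Kahn BFS):
  sources (in-degree 0): A, C, H
  process A: level=0
    A->D: in-degree(D)=0, level(D)=1, enqueue
  process C: level=0
    C->G: in-degree(G)=1, level(G)>=1
  process H: level=0
    H->G: in-degree(G)=0, level(G)=1, enqueue
  process D: level=1
  process G: level=1
    G->E: in-degree(E)=0, level(E)=2, enqueue
    G->F: in-degree(F)=1, level(F)>=2
  process E: level=2
    E->B: in-degree(B)=0, level(B)=3, enqueue
  process B: level=3
    B->F: in-degree(F)=0, level(F)=4, enqueue
  process F: level=4
All levels: A:0, B:3, C:0, D:1, E:2, F:4, G:1, H:0
level(D) = 1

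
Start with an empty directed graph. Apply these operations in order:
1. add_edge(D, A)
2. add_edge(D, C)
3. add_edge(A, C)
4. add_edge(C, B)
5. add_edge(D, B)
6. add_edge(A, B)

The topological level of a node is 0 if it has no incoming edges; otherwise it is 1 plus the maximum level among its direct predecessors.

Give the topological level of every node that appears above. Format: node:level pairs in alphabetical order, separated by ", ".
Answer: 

Op 1: add_edge(D, A). Edges now: 1
Op 2: add_edge(D, C). Edges now: 2
Op 3: add_edge(A, C). Edges now: 3
Op 4: add_edge(C, B). Edges now: 4
Op 5: add_edge(D, B). Edges now: 5
Op 6: add_edge(A, B). Edges now: 6
Compute levels (Kahn BFS):
  sources (in-degree 0): D
  process D: level=0
    D->A: in-degree(A)=0, level(A)=1, enqueue
    D->B: in-degree(B)=2, level(B)>=1
    D->C: in-degree(C)=1, level(C)>=1
  process A: level=1
    A->B: in-degree(B)=1, level(B)>=2
    A->C: in-degree(C)=0, level(C)=2, enqueue
  process C: level=2
    C->B: in-degree(B)=0, level(B)=3, enqueue
  process B: level=3
All levels: A:1, B:3, C:2, D:0

Answer: A:1, B:3, C:2, D:0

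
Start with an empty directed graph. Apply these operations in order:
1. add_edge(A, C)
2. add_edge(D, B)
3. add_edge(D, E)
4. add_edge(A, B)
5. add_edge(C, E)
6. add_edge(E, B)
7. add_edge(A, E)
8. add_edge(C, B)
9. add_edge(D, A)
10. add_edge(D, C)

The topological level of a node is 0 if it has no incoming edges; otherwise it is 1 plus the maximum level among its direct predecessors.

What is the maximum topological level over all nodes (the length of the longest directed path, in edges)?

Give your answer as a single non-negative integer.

Op 1: add_edge(A, C). Edges now: 1
Op 2: add_edge(D, B). Edges now: 2
Op 3: add_edge(D, E). Edges now: 3
Op 4: add_edge(A, B). Edges now: 4
Op 5: add_edge(C, E). Edges now: 5
Op 6: add_edge(E, B). Edges now: 6
Op 7: add_edge(A, E). Edges now: 7
Op 8: add_edge(C, B). Edges now: 8
Op 9: add_edge(D, A). Edges now: 9
Op 10: add_edge(D, C). Edges now: 10
Compute levels (Kahn BFS):
  sources (in-degree 0): D
  process D: level=0
    D->A: in-degree(A)=0, level(A)=1, enqueue
    D->B: in-degree(B)=3, level(B)>=1
    D->C: in-degree(C)=1, level(C)>=1
    D->E: in-degree(E)=2, level(E)>=1
  process A: level=1
    A->B: in-degree(B)=2, level(B)>=2
    A->C: in-degree(C)=0, level(C)=2, enqueue
    A->E: in-degree(E)=1, level(E)>=2
  process C: level=2
    C->B: in-degree(B)=1, level(B)>=3
    C->E: in-degree(E)=0, level(E)=3, enqueue
  process E: level=3
    E->B: in-degree(B)=0, level(B)=4, enqueue
  process B: level=4
All levels: A:1, B:4, C:2, D:0, E:3
max level = 4

Answer: 4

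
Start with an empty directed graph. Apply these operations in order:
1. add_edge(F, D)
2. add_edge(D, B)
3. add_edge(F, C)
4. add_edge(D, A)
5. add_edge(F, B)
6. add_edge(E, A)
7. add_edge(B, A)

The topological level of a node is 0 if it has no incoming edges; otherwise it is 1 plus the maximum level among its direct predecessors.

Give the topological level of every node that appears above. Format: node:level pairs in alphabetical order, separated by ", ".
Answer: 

Answer: A:3, B:2, C:1, D:1, E:0, F:0

Derivation:
Op 1: add_edge(F, D). Edges now: 1
Op 2: add_edge(D, B). Edges now: 2
Op 3: add_edge(F, C). Edges now: 3
Op 4: add_edge(D, A). Edges now: 4
Op 5: add_edge(F, B). Edges now: 5
Op 6: add_edge(E, A). Edges now: 6
Op 7: add_edge(B, A). Edges now: 7
Compute levels (Kahn BFS):
  sources (in-degree 0): E, F
  process E: level=0
    E->A: in-degree(A)=2, level(A)>=1
  process F: level=0
    F->B: in-degree(B)=1, level(B)>=1
    F->C: in-degree(C)=0, level(C)=1, enqueue
    F->D: in-degree(D)=0, level(D)=1, enqueue
  process C: level=1
  process D: level=1
    D->A: in-degree(A)=1, level(A)>=2
    D->B: in-degree(B)=0, level(B)=2, enqueue
  process B: level=2
    B->A: in-degree(A)=0, level(A)=3, enqueue
  process A: level=3
All levels: A:3, B:2, C:1, D:1, E:0, F:0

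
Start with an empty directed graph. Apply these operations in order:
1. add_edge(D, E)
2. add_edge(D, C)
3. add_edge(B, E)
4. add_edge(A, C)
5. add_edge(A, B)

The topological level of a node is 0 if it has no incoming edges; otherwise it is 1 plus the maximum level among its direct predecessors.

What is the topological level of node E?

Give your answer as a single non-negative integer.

Op 1: add_edge(D, E). Edges now: 1
Op 2: add_edge(D, C). Edges now: 2
Op 3: add_edge(B, E). Edges now: 3
Op 4: add_edge(A, C). Edges now: 4
Op 5: add_edge(A, B). Edges now: 5
Compute levels (Kahn BFS):
  sources (in-degree 0): A, D
  process A: level=0
    A->B: in-degree(B)=0, level(B)=1, enqueue
    A->C: in-degree(C)=1, level(C)>=1
  process D: level=0
    D->C: in-degree(C)=0, level(C)=1, enqueue
    D->E: in-degree(E)=1, level(E)>=1
  process B: level=1
    B->E: in-degree(E)=0, level(E)=2, enqueue
  process C: level=1
  process E: level=2
All levels: A:0, B:1, C:1, D:0, E:2
level(E) = 2

Answer: 2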